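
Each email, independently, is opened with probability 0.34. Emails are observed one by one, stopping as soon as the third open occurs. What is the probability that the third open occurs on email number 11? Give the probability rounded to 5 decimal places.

0.06368

Y = trial on which the third success occurs; negative binomial, r=3, p=0.34.
P(Y=11) = C(10,2) · p^3 · (1−p)^8
= 45 · 0.039304 · 0.036004 = 0.0636797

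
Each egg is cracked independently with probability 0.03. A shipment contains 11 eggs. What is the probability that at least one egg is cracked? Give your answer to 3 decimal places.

0.285

P(at least one) = 1 − P(none) = 1 − (1 − 0.03)^11
= 1 − 0.71530 = 0.28470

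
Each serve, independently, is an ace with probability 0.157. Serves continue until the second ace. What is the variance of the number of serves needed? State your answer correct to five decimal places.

68.40034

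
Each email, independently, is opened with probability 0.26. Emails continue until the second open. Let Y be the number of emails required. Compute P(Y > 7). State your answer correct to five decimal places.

0.42037

Needing more than 7 emails ⇔ fewer than 2 successes in the first 7. With X ~ Binomial(7, 0.26), P(Y > 7) = P(X ≤ 1).
  k=0: C(7,0)·0.26^0·0.74^7 = 0.1215128
  k=1: C(7,1)·0.26^1·0.74^6 = 0.2988558
P(X ≤ 1) = 0.4203686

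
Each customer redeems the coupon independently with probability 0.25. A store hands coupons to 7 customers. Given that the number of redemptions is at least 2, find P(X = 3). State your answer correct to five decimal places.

X ~ Binomial(7, 0.25). Want P(X=3 | X≥2) = P(X=3) / P(X≥2).
P(X=3) = C(7,3)·0.25^3·0.75^4 = 0.1730347
P(X≥2) = 1 − 0.1334839 − 0.3114624 = 0.5550537
Ratio = 0.1730347 / 0.5550537 = 0.3117440

0.31174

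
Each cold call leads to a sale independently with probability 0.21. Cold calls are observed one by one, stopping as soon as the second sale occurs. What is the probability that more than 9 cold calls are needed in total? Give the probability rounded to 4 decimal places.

Needing more than 9 cold calls ⇔ fewer than 2 successes in the first 9. With X ~ Binomial(9, 0.21), P(Y > 9) = P(X ≤ 1).
  k=0: C(9,0)·0.21^0·0.79^9 = 0.119852
  k=1: C(9,1)·0.21^1·0.79^8 = 0.286734
P(X ≤ 1) = 0.406585

0.4066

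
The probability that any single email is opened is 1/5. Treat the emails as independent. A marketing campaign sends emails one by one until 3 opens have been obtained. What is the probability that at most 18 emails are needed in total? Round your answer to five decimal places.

Finishing within 18 emails ⇔ at least 3 successes in the first 18. With X ~ Binomial(18, 0.20), P(Y ≤ 18) = 1 − P(X ≤ 2).
  k=0: C(18,0)·0.20^0·0.80^18 = 0.0180144
  k=1: C(18,1)·0.20^1·0.80^17 = 0.0810648
  k=2: C(18,2)·0.20^2·0.80^16 = 0.1722627
1 − 0.2713419 = 0.7286581

0.72866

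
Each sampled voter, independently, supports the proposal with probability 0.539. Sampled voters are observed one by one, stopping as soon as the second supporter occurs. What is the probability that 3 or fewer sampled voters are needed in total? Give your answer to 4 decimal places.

Finishing within 3 sampled voters ⇔ at least 2 successes in the first 3. With X ~ Binomial(3, 0.539), P(Y ≤ 3) = 1 − P(X ≤ 1).
  k=0: C(3,0)·0.539^0·0.461^3 = 0.097972
  k=1: C(3,1)·0.539^1·0.461^2 = 0.343646
1 − 0.441619 = 0.558381

0.5584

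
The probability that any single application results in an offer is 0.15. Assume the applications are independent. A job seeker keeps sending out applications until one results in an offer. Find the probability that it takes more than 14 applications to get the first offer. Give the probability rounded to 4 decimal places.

Y = number of applications to the first success; geometric, p = 0.15.
P(Y > 14) = P(first 14 all fail) = (1−p)^14 = 0.102770

0.1028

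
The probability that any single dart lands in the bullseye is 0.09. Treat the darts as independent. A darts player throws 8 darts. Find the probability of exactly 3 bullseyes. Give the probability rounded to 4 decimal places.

X ~ Binomial(n=8, p=0.09).
P(X=3) = C(8,3) · p^3 · (1−p)^5
= 56 · 0.000729 · 0.62403 = 0.025475

0.0255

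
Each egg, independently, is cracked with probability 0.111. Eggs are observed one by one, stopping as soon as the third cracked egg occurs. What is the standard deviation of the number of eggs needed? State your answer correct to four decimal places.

Y = total eggs until the third success; negative binomial with r=3, p=0.111.
SD(Y) = √[r(1−p)/p²] = √(216.459703) = 14.712570

14.7126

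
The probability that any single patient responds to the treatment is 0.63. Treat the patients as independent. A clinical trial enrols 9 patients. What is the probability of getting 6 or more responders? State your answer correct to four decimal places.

0.5584

X ~ Binomial(9, 0.63); P(X ≥ 6) = Σ C(9,k) p^k (1−p)^(9−k) over k:
  k=6: C(9,6)·0.63^6·0.37^3 = 0.266028
  k=7: C(9,7)·0.63^7·0.37^2 = 0.194129
  k=8: C(9,8)·0.63^8·0.37^1 = 0.082636
  k=9: C(9,9)·0.63^9·0.37^0 = 0.015634
Total = 0.558427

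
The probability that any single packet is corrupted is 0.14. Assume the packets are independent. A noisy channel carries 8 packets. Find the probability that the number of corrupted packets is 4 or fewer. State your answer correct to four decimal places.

X ~ Binomial(8, 0.14); P(X ≤ 4) = Σ C(8,k) p^k (1−p)^(8−k) over k:
  k=0: C(8,0)·0.14^0·0.86^8 = 0.299218
  k=1: C(8,1)·0.14^1·0.86^7 = 0.389679
  k=2: C(8,2)·0.14^2·0.86^6 = 0.222026
  k=3: C(8,3)·0.14^3·0.86^5 = 0.072288
  k=4: C(8,4)·0.14^4·0.86^4 = 0.014710
Total = 0.997921

0.9979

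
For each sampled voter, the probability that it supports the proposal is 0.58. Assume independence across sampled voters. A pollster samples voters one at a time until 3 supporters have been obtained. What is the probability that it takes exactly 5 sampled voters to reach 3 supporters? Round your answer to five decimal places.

Y = trial on which the third success occurs; negative binomial, r=3, p=0.58.
P(Y=5) = C(4,2) · p^3 · (1−p)^2
= 6 · 0.19511 · 0.1764 = 0.2065065

0.20651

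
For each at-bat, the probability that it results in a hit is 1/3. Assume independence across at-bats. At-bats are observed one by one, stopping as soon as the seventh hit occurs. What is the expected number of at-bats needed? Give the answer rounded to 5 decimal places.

Y = total at-bats until the seventh success; negative binomial with r=7, p=0.333333.
E[Y] = r / p = 7 / 0.333333 = 21.0000000

21.00000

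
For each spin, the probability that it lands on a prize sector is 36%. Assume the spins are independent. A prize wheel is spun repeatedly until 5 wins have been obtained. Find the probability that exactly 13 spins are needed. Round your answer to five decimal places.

0.08425

Y = trial on which the fifth success occurs; negative binomial, r=5, p=0.36.
P(Y=13) = C(12,4) · p^5 · (1−p)^8
= 495 · 0.0060466 · 0.028147 = 0.0842476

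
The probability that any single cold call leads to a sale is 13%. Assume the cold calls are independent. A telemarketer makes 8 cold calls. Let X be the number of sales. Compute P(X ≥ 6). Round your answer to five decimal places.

X ~ Binomial(8, 0.13); P(X ≥ 6) = Σ C(8,k) p^k (1−p)^(8−k) over k:
  k=6: C(8,6)·0.13^6·0.87^2 = 0.0001023
  k=7: C(8,7)·0.13^7·0.87^1 = 0.0000044
  k=8: C(8,8)·0.13^8·0.87^0 = 0.0000001
Total = 0.0001067

0.00011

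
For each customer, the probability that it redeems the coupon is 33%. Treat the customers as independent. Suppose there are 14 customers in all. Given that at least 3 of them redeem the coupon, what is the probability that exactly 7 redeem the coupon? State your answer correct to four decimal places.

X ~ Binomial(14, 0.33). Want P(X=7 | X≥3) = P(X=7) / P(X≥3).
P(X=7) = C(14,7)·0.33^7·0.67^7 = 0.088648
P(X≥3) = 1 − 0.003673 − 0.025329 − 0.081090 = 0.889908
Ratio = 0.088648 / 0.889908 = 0.099615

0.0996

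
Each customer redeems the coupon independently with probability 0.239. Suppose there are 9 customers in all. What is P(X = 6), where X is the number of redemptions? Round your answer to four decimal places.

0.0069

X ~ Binomial(n=9, p=0.239).
P(X=6) = C(9,6) · p^6 · (1−p)^3
= 84 · 0.00018637 · 0.44071 = 0.006900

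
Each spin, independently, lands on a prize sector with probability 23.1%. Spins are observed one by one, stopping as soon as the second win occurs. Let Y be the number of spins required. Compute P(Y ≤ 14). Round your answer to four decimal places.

0.8683

Finishing within 14 spins ⇔ at least 2 successes in the first 14. With X ~ Binomial(14, 0.231), P(Y ≤ 14) = 1 − P(X ≤ 1).
  k=0: C(14,0)·0.231^0·0.769^14 = 0.025291
  k=1: C(14,1)·0.231^1·0.769^13 = 0.106361
1 − 0.131652 = 0.868348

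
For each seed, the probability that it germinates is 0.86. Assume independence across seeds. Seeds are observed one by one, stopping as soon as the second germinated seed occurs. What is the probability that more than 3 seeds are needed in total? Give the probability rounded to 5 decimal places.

0.05331

Needing more than 3 seeds ⇔ fewer than 2 successes in the first 3. With X ~ Binomial(3, 0.86), P(Y > 3) = P(X ≤ 1).
  k=0: C(3,0)·0.86^0·0.14^3 = 0.0027440
  k=1: C(3,1)·0.86^1·0.14^2 = 0.0505680
P(X ≤ 1) = 0.0533120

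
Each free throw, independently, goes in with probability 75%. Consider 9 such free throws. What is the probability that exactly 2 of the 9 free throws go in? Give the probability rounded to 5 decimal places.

0.00124

X ~ Binomial(n=9, p=0.75).
P(X=2) = C(9,2) · p^2 · (1−p)^7
= 36 · 0.5625 · 6.1035e-05 = 0.0012360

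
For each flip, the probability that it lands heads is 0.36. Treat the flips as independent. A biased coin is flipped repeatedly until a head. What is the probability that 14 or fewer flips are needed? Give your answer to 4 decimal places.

0.9981

Y = number of flips to the first success; geometric, p = 0.36.
P(Y ≤ 14) = 1 − (1−p)^14 = 1 − 0.001934 = 0.998066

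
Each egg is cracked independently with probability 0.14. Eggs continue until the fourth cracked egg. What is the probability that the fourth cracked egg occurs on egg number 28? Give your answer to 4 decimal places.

0.0301

Y = trial on which the fourth success occurs; negative binomial, r=4, p=0.14.
P(Y=28) = C(27,3) · p^4 · (1−p)^24
= 2925 · 0.00038416 · 0.026789 = 0.030102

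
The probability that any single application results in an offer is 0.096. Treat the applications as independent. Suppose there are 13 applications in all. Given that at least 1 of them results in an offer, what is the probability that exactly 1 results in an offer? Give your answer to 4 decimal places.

0.5087

X ~ Binomial(13, 0.096). Want P(X=1 | X≥1) = P(X=1) / P(X≥1).
P(X=1) = C(13,1)·0.096^1·0.904^12 = 0.371737
P(X≥1) = 1 − 0.269271 = 0.730729
Ratio = 0.371737 / 0.730729 = 0.508721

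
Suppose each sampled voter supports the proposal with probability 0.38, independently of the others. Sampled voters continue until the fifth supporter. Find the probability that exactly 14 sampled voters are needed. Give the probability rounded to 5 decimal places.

Y = trial on which the fifth success occurs; negative binomial, r=5, p=0.38.
P(Y=14) = C(13,4) · p^5 · (1−p)^9
= 715 · 0.0079235 · 0.013537 = 0.0766919

0.07669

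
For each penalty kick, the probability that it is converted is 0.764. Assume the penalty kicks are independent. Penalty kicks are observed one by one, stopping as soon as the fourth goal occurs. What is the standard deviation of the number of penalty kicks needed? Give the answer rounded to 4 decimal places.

Y = total penalty kicks until the fourth success; negative binomial with r=4, p=0.764.
SD(Y) = √[r(1−p)/p²] = √(1.617280) = 1.271723

1.2717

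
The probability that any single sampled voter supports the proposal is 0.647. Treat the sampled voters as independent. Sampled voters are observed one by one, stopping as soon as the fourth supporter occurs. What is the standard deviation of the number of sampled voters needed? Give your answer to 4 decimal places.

1.8366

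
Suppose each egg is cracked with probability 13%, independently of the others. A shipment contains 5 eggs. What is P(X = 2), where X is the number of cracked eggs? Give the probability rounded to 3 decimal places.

X ~ Binomial(n=5, p=0.13).
P(X=2) = C(5,2) · p^2 · (1−p)^3
= 10 · 0.0169 · 0.6585 = 0.11129

0.111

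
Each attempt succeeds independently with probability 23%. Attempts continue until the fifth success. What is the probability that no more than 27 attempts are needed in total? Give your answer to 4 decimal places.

Finishing within 27 attempts ⇔ at least 5 successes in the first 27. With X ~ Binomial(27, 0.23), P(Y ≤ 27) = 1 − P(X ≤ 4).
  k=0: C(27,0)·0.23^0·0.77^27 = 0.000861
  k=1: C(27,1)·0.23^1·0.77^26 = 0.006948
  k=2: C(27,2)·0.23^2·0.77^25 = 0.026979
  k=3: C(27,3)·0.23^3·0.77^24 = 0.067156
  k=4: C(27,4)·0.23^4·0.77^23 = 0.120358
1 − 0.222303 = 0.777697

0.7777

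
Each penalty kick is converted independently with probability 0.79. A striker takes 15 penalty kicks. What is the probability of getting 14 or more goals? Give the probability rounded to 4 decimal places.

X ~ Binomial(15, 0.79); P(X ≥ 14) = Σ C(15,k) p^k (1−p)^(15−k) over k:
  k=14: C(15,14)·0.79^14·0.21^1 = 0.116169
  k=15: C(15,15)·0.79^15·0.21^0 = 0.029134
Total = 0.145303

0.1453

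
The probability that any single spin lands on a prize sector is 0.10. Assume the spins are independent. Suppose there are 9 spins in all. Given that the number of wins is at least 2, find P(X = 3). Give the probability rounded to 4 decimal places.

X ~ Binomial(9, 0.10). Want P(X=3 | X≥2) = P(X=3) / P(X≥2).
P(X=3) = C(9,3)·0.10^3·0.90^6 = 0.044641
P(X≥2) = 1 − 0.387420 − 0.387420 = 0.225159
Ratio = 0.044641 / 0.225159 = 0.198265

0.1983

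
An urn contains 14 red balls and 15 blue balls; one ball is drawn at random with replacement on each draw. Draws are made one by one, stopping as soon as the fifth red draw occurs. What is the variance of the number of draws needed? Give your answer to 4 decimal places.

11.0969

Y = total draws until the fifth success; negative binomial with r=5, p=0.482759.
Var(Y) = r(1−p)/p² = 5·0.517241 / 0.482759² = 11.096939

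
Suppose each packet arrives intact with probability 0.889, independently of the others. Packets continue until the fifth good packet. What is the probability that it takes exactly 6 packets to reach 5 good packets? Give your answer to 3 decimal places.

Y = trial on which the fifth success occurs; negative binomial, r=5, p=0.889.
P(Y=6) = C(5,4) · p^5 · (1−p)^1
= 5 · 0.55528 · 0.111 = 0.30818

0.308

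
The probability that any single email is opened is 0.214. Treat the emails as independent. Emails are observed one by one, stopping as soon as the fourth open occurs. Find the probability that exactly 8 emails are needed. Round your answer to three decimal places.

0.028

Y = trial on which the fourth success occurs; negative binomial, r=4, p=0.214.
P(Y=8) = C(7,3) · p^4 · (1−p)^4
= 35 · 0.0020973 · 0.38167 = 0.02802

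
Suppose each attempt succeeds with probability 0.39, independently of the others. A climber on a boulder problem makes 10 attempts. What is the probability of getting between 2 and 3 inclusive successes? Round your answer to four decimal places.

0.3549

X ~ Binomial(10, 0.39); P(2 ≤ X ≤ 3) = Σ C(10,k) p^k (1−p)^(10−k) over k:
  k=2: C(10,2)·0.39^2·0.61^8 = 0.131214
  k=3: C(10,3)·0.39^3·0.61^7 = 0.223709
Total = 0.354923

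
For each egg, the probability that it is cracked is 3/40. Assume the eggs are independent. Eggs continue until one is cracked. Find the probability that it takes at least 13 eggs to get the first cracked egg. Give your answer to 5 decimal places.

0.39237

Y = number of eggs to the first success; geometric, p = 0.075.
P(Y > 12) = P(first 12 all fail) = (1−p)^12 = 0.3923745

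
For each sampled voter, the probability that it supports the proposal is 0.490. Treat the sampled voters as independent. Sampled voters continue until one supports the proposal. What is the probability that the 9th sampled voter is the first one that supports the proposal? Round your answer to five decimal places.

0.00224

Geometric (trials to first success), p = 0.49.
P(Y = 9) = (1−p)^8 · p = 0.0045768 · 0.49 = 0.0022426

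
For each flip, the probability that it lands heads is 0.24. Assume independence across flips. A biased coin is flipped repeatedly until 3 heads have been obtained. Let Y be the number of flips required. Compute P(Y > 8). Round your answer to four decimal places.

Needing more than 8 flips ⇔ fewer than 3 successes in the first 8. With X ~ Binomial(8, 0.24), P(Y > 8) = P(X ≤ 2).
  k=0: C(8,0)·0.24^0·0.76^8 = 0.111303
  k=1: C(8,1)·0.24^1·0.76^7 = 0.281188
  k=2: C(8,2)·0.24^2·0.76^6 = 0.310786
P(X ≤ 2) = 0.703278

0.7033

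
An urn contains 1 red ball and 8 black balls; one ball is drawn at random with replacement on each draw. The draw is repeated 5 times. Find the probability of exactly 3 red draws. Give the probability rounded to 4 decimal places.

0.0108

X ~ Binomial(n=5, p=0.111111).
P(X=3) = C(5,3) · p^3 · (1−p)^2
= 10 · 0.0013717 · 0.79012 = 0.010838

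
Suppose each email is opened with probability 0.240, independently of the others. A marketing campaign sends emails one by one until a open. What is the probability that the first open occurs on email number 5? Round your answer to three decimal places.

0.080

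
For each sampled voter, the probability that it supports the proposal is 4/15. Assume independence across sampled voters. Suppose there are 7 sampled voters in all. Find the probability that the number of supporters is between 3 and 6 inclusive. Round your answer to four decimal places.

X ~ Binomial(7, 0.266667); P(3 ≤ X ≤ 6) = Σ C(7,k) p^k (1−p)^(7−k) over k:
  k=3: C(7,3)·0.266667^3·0.733333^4 = 0.191946
  k=4: C(7,4)·0.266667^4·0.733333^3 = 0.069799
  k=5: C(7,5)·0.266667^5·0.733333^2 = 0.015229
  k=6: C(7,6)·0.266667^6·0.733333^1 = 0.001846
Total = 0.278820

0.2788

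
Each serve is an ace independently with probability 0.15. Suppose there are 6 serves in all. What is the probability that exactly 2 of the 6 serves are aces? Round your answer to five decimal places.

0.17618

X ~ Binomial(n=6, p=0.15).
P(X=2) = C(6,2) · p^2 · (1−p)^4
= 15 · 0.0225 · 0.52201 = 0.1761771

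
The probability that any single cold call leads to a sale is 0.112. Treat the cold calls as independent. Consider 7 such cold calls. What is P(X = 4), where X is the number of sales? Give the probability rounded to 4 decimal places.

0.0039

X ~ Binomial(n=7, p=0.112).
P(X=4) = C(7,4) · p^4 · (1−p)^3
= 35 · 0.00015735 · 0.70023 = 0.003856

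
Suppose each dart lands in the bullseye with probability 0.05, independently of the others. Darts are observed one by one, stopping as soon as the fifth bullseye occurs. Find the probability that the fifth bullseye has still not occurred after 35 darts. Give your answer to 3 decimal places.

Needing more than 35 darts ⇔ fewer than 5 successes in the first 35. With X ~ Binomial(35, 0.05), P(Y > 35) = P(X ≤ 4).
  k=0: C(35,0)·0.05^0·0.95^35 = 0.16608
  k=1: C(35,1)·0.05^1·0.95^34 = 0.30594
  k=2: C(35,2)·0.05^2·0.95^33 = 0.27374
  k=3: C(35,3)·0.05^3·0.95^32 = 0.15848
  k=4: C(35,4)·0.05^4·0.95^31 = 0.06673
P(X ≤ 4) = 0.97097

0.971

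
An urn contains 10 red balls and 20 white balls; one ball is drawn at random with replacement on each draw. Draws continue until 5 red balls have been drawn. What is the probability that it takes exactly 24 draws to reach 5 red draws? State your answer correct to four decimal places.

Y = trial on which the fifth success occurs; negative binomial, r=5, p=0.333333.
P(Y=24) = C(23,4) · p^5 · (1−p)^19
= 8855 · 0.0041152 · 0.00045109 = 0.016438

0.0164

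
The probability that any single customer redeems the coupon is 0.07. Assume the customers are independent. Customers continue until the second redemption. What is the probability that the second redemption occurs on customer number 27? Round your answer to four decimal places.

0.0208

Y = trial on which the second success occurs; negative binomial, r=2, p=0.07.
P(Y=27) = C(26,1) · p^2 · (1−p)^25
= 26 · 0.0049 · 0.16296 = 0.020761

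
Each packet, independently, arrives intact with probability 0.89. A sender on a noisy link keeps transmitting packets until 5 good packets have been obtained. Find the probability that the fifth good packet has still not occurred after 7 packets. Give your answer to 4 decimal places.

0.0331

Needing more than 7 packets ⇔ fewer than 5 successes in the first 7. With X ~ Binomial(7, 0.89), P(Y > 7) = P(X ≤ 4).
  k=0: C(7,0)·0.89^0·0.11^7 = 0.000000
  k=1: C(7,1)·0.89^1·0.11^6 = 0.000011
  k=2: C(7,2)·0.89^2·0.11^5 = 0.000268
  k=3: C(7,3)·0.89^3·0.11^4 = 0.003613
  k=4: C(7,4)·0.89^4·0.11^3 = 0.029228
P(X ≤ 4) = 0.033120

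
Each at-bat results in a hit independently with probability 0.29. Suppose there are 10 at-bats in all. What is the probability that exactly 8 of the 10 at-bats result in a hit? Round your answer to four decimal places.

0.0011

X ~ Binomial(n=10, p=0.29).
P(X=8) = C(10,8) · p^8 · (1−p)^2
= 45 · 5.0025e-05 · 0.5041 = 0.001135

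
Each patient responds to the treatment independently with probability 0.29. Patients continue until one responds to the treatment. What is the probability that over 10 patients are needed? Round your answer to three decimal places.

0.033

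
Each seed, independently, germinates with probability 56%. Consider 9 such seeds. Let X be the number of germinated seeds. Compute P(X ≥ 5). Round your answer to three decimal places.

X ~ Binomial(9, 0.56); P(X ≥ 5) = Σ C(9,k) p^k (1−p)^(9−k) over k:
  k=5: C(9,5)·0.56^5·0.44^4 = 0.26009
  k=6: C(9,6)·0.56^6·0.44^3 = 0.22068
  k=7: C(9,7)·0.56^7·0.44^2 = 0.12037
  k=8: C(9,8)·0.56^8·0.44^1 = 0.03830
  k=9: C(9,9)·0.56^9·0.44^0 = 0.00542
Total = 0.64486

0.645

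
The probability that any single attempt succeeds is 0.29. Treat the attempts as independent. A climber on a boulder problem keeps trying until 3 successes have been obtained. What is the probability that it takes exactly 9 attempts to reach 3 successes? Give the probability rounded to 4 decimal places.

Y = trial on which the third success occurs; negative binomial, r=3, p=0.29.
P(Y=9) = C(8,2) · p^3 · (1−p)^6
= 28 · 0.024389 · 0.1281 = 0.087479

0.0875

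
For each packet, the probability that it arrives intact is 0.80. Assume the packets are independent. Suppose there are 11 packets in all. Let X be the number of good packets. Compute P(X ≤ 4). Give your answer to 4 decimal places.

0.0020

X ~ Binomial(11, 0.80); P(X ≤ 4) = Σ C(11,k) p^k (1−p)^(11−k) over k:
  k=0: C(11,0)·0.80^0·0.20^11 = 0.000000
  k=1: C(11,1)·0.80^1·0.20^10 = 0.000001
  k=2: C(11,2)·0.80^2·0.20^9 = 0.000018
  k=3: C(11,3)·0.80^3·0.20^8 = 0.000216
  k=4: C(11,4)·0.80^4·0.20^7 = 0.001730
Total = 0.001965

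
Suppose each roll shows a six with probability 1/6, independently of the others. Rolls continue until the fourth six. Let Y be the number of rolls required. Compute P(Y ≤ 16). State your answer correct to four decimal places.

0.2709

Finishing within 16 rolls ⇔ at least 4 successes in the first 16. With X ~ Binomial(16, 0.166667), P(Y ≤ 16) = 1 − P(X ≤ 3).
  k=0: C(16,0)·0.166667^0·0.833333^16 = 0.054088
  k=1: C(16,1)·0.166667^1·0.833333^15 = 0.173081
  k=2: C(16,2)·0.166667^2·0.833333^14 = 0.259622
  k=3: C(16,3)·0.166667^3·0.833333^13 = 0.242314
1 − 0.729105 = 0.270895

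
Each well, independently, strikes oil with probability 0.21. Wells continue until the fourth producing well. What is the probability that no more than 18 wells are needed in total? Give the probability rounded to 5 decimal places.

Finishing within 18 wells ⇔ at least 4 successes in the first 18. With X ~ Binomial(18, 0.21), P(Y ≤ 18) = 1 − P(X ≤ 3).
  k=0: C(18,0)·0.21^0·0.79^18 = 0.0143644
  k=1: C(18,1)·0.21^1·0.79^17 = 0.0687310
  k=2: C(18,2)·0.21^2·0.79^16 = 0.1552971
  k=3: C(18,3)·0.21^3·0.79^15 = 0.2201681
1 − 0.4585606 = 0.5414394

0.54144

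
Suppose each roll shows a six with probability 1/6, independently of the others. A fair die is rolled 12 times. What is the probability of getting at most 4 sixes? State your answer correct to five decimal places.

X ~ Binomial(12, 0.166667); P(X ≤ 4) = Σ C(12,k) p^k (1−p)^(12−k) over k:
  k=0: C(12,0)·0.166667^0·0.833333^12 = 0.1121567
  k=1: C(12,1)·0.166667^1·0.833333^11 = 0.2691760
  k=2: C(12,2)·0.166667^2·0.833333^10 = 0.2960936
  k=3: C(12,3)·0.166667^3·0.833333^9 = 0.1973957
  k=4: C(12,4)·0.166667^4·0.833333^8 = 0.0888281
Total = 0.9636500

0.96365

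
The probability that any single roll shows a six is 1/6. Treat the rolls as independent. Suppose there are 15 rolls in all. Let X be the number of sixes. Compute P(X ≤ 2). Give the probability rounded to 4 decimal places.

0.5322

X ~ Binomial(15, 0.166667); P(X ≤ 2) = Σ C(15,k) p^k (1−p)^(15−k) over k:
  k=0: C(15,0)·0.166667^0·0.833333^15 = 0.064905
  k=1: C(15,1)·0.166667^1·0.833333^14 = 0.194716
  k=2: C(15,2)·0.166667^2·0.833333^13 = 0.272603
Total = 0.532225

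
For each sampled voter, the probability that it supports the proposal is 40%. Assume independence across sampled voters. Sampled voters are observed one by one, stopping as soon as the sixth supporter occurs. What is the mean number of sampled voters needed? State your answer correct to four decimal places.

Y = total sampled voters until the sixth success; negative binomial with r=6, p=0.40.
E[Y] = r / p = 6 / 0.40 = 15.000000

15.0000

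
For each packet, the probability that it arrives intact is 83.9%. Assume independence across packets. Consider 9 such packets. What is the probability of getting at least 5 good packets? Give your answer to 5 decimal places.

X ~ Binomial(9, 0.839); P(X ≥ 5) = Σ C(9,k) p^k (1−p)^(9−k) over k:
  k=5: C(9,5)·0.839^5·0.161^4 = 0.0351952
  k=6: C(9,6)·0.839^6·0.161^3 = 0.1222725
  k=7: C(9,7)·0.839^7·0.161^2 = 0.2730788
  k=8: C(9,8)·0.839^8·0.161^1 = 0.3557657
  k=9: C(9,9)·0.839^9·0.161^0 = 0.2059955
Total = 0.9923077

0.99231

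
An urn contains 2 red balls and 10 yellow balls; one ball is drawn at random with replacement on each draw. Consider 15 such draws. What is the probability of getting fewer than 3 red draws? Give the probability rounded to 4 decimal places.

X ~ Binomial(15, 0.166667); P(X ≤ 2) = Σ C(15,k) p^k (1−p)^(15−k) over k:
  k=0: C(15,0)·0.166667^0·0.833333^15 = 0.064905
  k=1: C(15,1)·0.166667^1·0.833333^14 = 0.194716
  k=2: C(15,2)·0.166667^2·0.833333^13 = 0.272603
Total = 0.532225

0.5322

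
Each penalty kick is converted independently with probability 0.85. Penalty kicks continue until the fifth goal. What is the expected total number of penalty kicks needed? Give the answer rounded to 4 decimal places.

Y = total penalty kicks until the fifth success; negative binomial with r=5, p=0.85.
E[Y] = r / p = 5 / 0.85 = 5.882353

5.8824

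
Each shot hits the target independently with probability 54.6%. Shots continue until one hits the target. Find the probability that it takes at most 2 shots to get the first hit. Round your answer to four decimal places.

Y = number of shots to the first success; geometric, p = 0.546.
P(Y ≤ 2) = 1 − (1−p)^2 = 1 − 0.206116 = 0.793884

0.7939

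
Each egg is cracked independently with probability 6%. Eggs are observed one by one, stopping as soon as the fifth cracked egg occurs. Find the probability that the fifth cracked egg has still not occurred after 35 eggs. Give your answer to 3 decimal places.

0.944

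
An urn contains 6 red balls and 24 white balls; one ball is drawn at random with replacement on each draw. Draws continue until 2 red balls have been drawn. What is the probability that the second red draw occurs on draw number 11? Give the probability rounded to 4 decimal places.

Y = trial on which the second success occurs; negative binomial, r=2, p=0.20.
P(Y=11) = C(10,1) · p^2 · (1−p)^9
= 10 · 0.04 · 0.13422 = 0.053687

0.0537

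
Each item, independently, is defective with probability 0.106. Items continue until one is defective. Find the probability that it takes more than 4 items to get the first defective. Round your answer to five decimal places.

Y = number of items to the first success; geometric, p = 0.106.
P(Y > 4) = P(first 4 all fail) = (1−p)^4 = 0.6387782

0.63878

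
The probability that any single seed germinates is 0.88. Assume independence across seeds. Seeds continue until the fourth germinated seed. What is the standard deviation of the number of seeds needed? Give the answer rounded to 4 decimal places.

0.7873

Y = total seeds until the fourth success; negative binomial with r=4, p=0.88.
SD(Y) = √[r(1−p)/p²] = √(0.619835) = 0.787296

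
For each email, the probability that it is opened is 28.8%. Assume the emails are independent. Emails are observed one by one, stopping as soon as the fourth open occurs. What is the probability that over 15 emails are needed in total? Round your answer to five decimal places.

0.33303

Needing more than 15 emails ⇔ fewer than 4 successes in the first 15. With X ~ Binomial(15, 0.288), P(Y > 15) = P(X ≤ 3).
  k=0: C(15,0)·0.288^0·0.712^15 = 0.0061263
  k=1: C(15,1)·0.288^1·0.712^14 = 0.0371709
  k=2: C(15,2)·0.288^2·0.712^13 = 0.1052481
  k=3: C(15,3)·0.288^3·0.712^12 = 0.1844798
P(X ≤ 3) = 0.3330251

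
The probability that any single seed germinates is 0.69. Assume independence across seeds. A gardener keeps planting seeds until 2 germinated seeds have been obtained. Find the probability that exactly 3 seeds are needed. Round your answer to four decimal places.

Y = trial on which the second success occurs; negative binomial, r=2, p=0.69.
P(Y=3) = C(2,1) · p^2 · (1−p)^1
= 2 · 0.4761 · 0.31 = 0.295182

0.2952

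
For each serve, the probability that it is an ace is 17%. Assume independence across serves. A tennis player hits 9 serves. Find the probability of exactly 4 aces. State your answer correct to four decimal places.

X ~ Binomial(n=9, p=0.17).
P(X=4) = C(9,4) · p^4 · (1−p)^5
= 126 · 0.00083521 · 0.3939 = 0.041453

0.0415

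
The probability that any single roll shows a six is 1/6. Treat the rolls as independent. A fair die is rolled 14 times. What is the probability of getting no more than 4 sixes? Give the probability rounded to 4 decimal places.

0.9310

X ~ Binomial(14, 0.166667); P(X ≤ 4) = Σ C(14,k) p^k (1−p)^(14−k) over k:
  k=0: C(14,0)·0.166667^0·0.833333^14 = 0.077887
  k=1: C(14,1)·0.166667^1·0.833333^13 = 0.218082
  k=2: C(14,2)·0.166667^2·0.833333^12 = 0.283507
  k=3: C(14,3)·0.166667^3·0.833333^11 = 0.226806
  k=4: C(14,4)·0.166667^4·0.833333^10 = 0.124743
Total = 0.931025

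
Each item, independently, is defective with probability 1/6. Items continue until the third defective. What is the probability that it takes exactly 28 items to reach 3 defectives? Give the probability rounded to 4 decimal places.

Y = trial on which the third success occurs; negative binomial, r=3, p=0.166667.
P(Y=28) = C(27,2) · p^3 · (1−p)^25
= 351 · 0.0046296 · 0.010483 = 0.017034

0.0170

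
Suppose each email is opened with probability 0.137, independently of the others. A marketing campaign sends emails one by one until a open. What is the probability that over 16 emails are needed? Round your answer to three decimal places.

Y = number of emails to the first success; geometric, p = 0.137.
P(Y > 16) = P(first 16 all fail) = (1−p)^16 = 0.09466

0.095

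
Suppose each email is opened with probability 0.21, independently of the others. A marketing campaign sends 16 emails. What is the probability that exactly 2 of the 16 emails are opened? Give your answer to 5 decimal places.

0.19516

X ~ Binomial(n=16, p=0.21).
P(X=2) = C(16,2) · p^2 · (1−p)^14
= 120 · 0.0441 · 0.036879 = 0.1951637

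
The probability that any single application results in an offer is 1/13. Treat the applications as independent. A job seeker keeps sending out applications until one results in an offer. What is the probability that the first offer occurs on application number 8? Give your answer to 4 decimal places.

0.0439

Geometric (trials to first success), p = 0.076923.
P(Y = 8) = (1−p)^7 · p = 0.57104 · 0.076923 = 0.043926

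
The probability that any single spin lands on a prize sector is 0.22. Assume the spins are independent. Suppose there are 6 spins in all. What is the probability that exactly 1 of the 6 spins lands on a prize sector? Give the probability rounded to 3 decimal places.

X ~ Binomial(n=6, p=0.22).
P(X=1) = C(6,1) · p^1 · (1−p)^5
= 6 · 0.22 · 0.28872 = 0.38111

0.381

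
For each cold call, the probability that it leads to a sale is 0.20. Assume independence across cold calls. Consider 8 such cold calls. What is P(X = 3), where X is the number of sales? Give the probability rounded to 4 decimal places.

X ~ Binomial(n=8, p=0.20).
P(X=3) = C(8,3) · p^3 · (1−p)^5
= 56 · 0.008 · 0.32768 = 0.146801

0.1468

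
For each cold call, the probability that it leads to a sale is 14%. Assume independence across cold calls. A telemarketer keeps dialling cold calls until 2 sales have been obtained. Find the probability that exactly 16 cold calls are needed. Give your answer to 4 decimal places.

0.0356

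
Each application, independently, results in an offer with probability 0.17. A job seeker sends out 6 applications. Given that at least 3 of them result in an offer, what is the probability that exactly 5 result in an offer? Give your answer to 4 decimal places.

0.0108

X ~ Binomial(6, 0.17). Want P(X=5 | X≥3) = P(X=5) / P(X≥3).
P(X=5) = C(6,5)·0.17^5·0.83^1 = 0.000707
P(X≥3) = 1 − 0.326940 − 0.401782 − 0.205732 = 0.065546
Ratio = 0.000707 / 0.065546 = 0.010788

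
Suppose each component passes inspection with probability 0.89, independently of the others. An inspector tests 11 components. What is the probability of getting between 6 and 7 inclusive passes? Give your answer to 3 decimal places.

0.025

X ~ Binomial(11, 0.89); P(6 ≤ X ≤ 7) = Σ C(11,k) p^k (1−p)^(11−k) over k:
  k=6: C(11,6)·0.89^6·0.11^5 = 0.00370
  k=7: C(11,7)·0.89^7·0.11^4 = 0.02137
Total = 0.02507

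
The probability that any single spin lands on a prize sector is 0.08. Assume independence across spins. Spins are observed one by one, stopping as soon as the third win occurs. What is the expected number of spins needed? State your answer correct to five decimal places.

37.50000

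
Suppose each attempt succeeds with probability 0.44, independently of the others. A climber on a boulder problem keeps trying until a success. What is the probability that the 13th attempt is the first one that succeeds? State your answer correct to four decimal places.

0.0004

Geometric (trials to first success), p = 0.44.
P(Y = 13) = (1−p)^12 · p = 0.00095117 · 0.44 = 0.000419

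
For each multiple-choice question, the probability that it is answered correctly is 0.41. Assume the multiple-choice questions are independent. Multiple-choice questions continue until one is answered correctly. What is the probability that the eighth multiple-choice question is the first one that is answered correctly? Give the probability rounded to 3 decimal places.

Geometric (trials to first success), p = 0.41.
P(Y = 8) = (1−p)^7 · p = 0.024887 · 0.41 = 0.01020

0.010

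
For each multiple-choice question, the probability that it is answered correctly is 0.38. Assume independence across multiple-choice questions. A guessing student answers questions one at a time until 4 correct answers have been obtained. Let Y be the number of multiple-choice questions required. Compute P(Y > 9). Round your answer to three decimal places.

0.533

Needing more than 9 multiple-choice questions ⇔ fewer than 4 successes in the first 9. With X ~ Binomial(9, 0.38), P(Y > 9) = P(X ≤ 3).
  k=0: C(9,0)·0.38^0·0.62^9 = 0.01354
  k=1: C(9,1)·0.38^1·0.62^8 = 0.07467
  k=2: C(9,2)·0.38^2·0.62^7 = 0.18307
  k=3: C(9,3)·0.38^3·0.62^6 = 0.26181
P(X ≤ 3) = 0.53308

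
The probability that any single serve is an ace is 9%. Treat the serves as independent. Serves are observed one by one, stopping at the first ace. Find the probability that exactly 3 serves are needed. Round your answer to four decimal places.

0.0745

Geometric (trials to first success), p = 0.09.
P(Y = 3) = (1−p)^2 · p = 0.8281 · 0.09 = 0.074529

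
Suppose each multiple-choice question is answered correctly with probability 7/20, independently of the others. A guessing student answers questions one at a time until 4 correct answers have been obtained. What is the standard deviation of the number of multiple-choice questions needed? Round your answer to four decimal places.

4.6070

Y = total multiple-choice questions until the fourth success; negative binomial with r=4, p=0.35.
SD(Y) = √[r(1−p)/p²] = √(21.224490) = 4.607004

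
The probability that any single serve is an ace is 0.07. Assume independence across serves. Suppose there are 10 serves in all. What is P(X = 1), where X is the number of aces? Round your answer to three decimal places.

0.364

X ~ Binomial(n=10, p=0.07).
P(X=1) = C(10,1) · p^1 · (1−p)^9
= 10 · 0.07 · 0.52041 = 0.36429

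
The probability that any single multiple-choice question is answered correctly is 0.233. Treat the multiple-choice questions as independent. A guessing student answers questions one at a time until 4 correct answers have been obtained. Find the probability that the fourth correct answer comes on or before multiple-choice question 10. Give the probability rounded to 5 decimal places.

0.18584

Finishing within 10 multiple-choice questions ⇔ at least 4 successes in the first 10. With X ~ Binomial(10, 0.233), P(Y ≤ 10) = 1 − P(X ≤ 3).
  k=0: C(10,0)·0.233^0·0.767^10 = 0.0704618
  k=1: C(10,1)·0.233^1·0.767^9 = 0.2140495
  k=2: C(10,2)·0.233^2·0.767^8 = 0.2926087
  k=3: C(10,3)·0.233^3·0.767^7 = 0.2370372
1 − 0.8141572 = 0.1858428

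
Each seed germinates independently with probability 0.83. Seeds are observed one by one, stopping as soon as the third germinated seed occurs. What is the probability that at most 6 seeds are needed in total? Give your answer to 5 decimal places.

Finishing within 6 seeds ⇔ at least 3 successes in the first 6. With X ~ Binomial(6, 0.83), P(Y ≤ 6) = 1 − P(X ≤ 2).
  k=0: C(6,0)·0.83^0·0.17^6 = 0.0000241
  k=1: C(6,1)·0.83^1·0.17^5 = 0.0007071
  k=2: C(6,2)·0.83^2·0.17^4 = 0.0086306
1 − 0.0093619 = 0.9906381

0.99064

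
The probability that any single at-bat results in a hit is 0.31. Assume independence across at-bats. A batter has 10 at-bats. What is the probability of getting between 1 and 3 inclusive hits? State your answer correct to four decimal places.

0.5983

X ~ Binomial(10, 0.31); P(1 ≤ X ≤ 3) = Σ C(10,k) p^k (1−p)^(10−k) over k:
  k=1: C(10,1)·0.31^1·0.69^9 = 0.109901
  k=2: C(10,2)·0.31^2·0.69^8 = 0.222192
  k=3: C(10,3)·0.31^3·0.69^7 = 0.266201
Total = 0.598295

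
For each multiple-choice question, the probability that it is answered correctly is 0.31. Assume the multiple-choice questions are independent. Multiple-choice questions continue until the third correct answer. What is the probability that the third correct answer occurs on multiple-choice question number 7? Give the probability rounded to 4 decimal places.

0.1013

Y = trial on which the third success occurs; negative binomial, r=3, p=0.31.
P(Y=7) = C(6,2) · p^3 · (1−p)^4
= 15 · 0.029791 · 0.22667 = 0.101291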